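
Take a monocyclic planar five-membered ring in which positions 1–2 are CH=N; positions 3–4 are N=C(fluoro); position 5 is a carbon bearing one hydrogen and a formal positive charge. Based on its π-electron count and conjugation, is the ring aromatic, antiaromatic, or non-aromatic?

Antiaromatic

All ring atoms are sp² and supply a p orbital to the ring (every atom in a ring double bond is sp² and brings one electron to the p orbital; each sp² =N– keeps its lone pair in-plane and puts one electron into the π system; the carbocation has an empty p orbital); the conjugation is uninterrupted.
π-electron count: 2 × 2 = 4 from the double-bond units + 0 from the CH(+) atom = 4.
4 is a 4n count (n = 1), so the planar conjugated ring is antiaromatic.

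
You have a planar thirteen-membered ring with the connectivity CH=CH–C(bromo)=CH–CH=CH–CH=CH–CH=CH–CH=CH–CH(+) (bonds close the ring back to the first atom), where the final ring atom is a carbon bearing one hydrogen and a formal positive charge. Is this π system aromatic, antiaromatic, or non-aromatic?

The p orbitals form a continuous loop: every atom in a ring double bond is sp² and brings one electron to the p orbital; the carbocation has an empty p orbital. The ring is fully conjugated.
Tallying contributions gives 6 × 2 = 12 from the double-bond units + 0 from the CH(+) atom = 12.
12 is a 4n count (n = 3), so the planar conjugated ring is antiaromatic.

Antiaromatic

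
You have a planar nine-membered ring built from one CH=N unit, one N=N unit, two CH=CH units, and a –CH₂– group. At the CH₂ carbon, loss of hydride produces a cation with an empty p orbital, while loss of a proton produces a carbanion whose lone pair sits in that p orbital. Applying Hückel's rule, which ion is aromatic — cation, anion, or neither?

The anion

In both ions every ring atom is sp² and contributes a p orbital, so both rings are fully conjugated.
Cation: 4 × 2 + 0 = 8 π electrons → 4(2), antiaromatic.
Anion: 4 × 2 + 2 = 10 π electrons → 4(2)+2, aromatic.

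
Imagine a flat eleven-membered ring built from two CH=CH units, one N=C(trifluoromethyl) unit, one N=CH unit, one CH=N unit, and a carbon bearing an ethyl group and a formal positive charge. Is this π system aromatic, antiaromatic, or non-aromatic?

Aromatic

The p orbitals form a continuous loop: the double-bond atoms are sp², each contributing one p electron; each =N– nitrogen is pyridine-type (lone pair in the sp² plane, one electron in the p orbital); the carbocation has an empty p orbital. The ring is fully conjugated.
Adding the contributions, 5 × 2 = 10 from the double-bond units + 0 from the C(ethyl)(+) atom = 10.
With 10 π electrons (n = 2), the Hückel 4n+2 condition holds.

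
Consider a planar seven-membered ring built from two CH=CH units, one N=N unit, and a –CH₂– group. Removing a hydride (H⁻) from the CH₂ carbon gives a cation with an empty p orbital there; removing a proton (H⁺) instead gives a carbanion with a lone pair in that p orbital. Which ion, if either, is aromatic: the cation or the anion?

The cation

Both ions have a continuous loop of p orbitals — each ring atom is sp².
Cation: 3 × 2 + 0 = 6 π electrons → 4(1)+2, aromatic.
Anion: 3 × 2 + 2 = 8 π electrons → 4(2), antiaromatic.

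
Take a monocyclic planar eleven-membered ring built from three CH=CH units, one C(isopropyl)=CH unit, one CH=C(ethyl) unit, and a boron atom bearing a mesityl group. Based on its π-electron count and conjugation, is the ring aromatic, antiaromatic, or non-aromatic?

Check conjugation: every atom in a ring double bond is sp² and brings one electron to the p orbital; the boron has an empty p orbital — every position has a p orbital, so the cyclic π system is continuous.
Adding the contributions, 5 × 2 = 10 from the double-bond units + 0 from the B(mesityl) atom = 10.
That gives a 4n+2 count (10, n = 2).

Aromatic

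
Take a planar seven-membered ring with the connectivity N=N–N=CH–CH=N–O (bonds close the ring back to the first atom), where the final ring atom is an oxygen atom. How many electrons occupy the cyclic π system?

8

Every ring atom contributes a p orbital perpendicular to the ring (every atom in a ring double bond is sp² and brings one electron to the p orbital; the doubly-bonded nitrogens are pyridine-type — their lone pairs lie in the ring plane, leaving one electron in the p orbital; the oxygen donates one lone pair from its p orbital), so the π system is cyclic and fully conjugated.
π-electron count: 3 × 2 = 6 from the double-bond units + 2 from the O atom = 8.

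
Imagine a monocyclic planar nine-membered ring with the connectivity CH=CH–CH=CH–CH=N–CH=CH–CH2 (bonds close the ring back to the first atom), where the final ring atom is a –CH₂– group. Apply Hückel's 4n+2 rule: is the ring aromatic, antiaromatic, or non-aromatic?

Non-aromatic

The CH2 carbon is saturated: the tetrahedral CH₂ carbon is sp³ and has no p orbital in the ring π system. Conjugation is not continuous around the ring.
Broken conjugation rules out both aromaticity and antiaromaticity.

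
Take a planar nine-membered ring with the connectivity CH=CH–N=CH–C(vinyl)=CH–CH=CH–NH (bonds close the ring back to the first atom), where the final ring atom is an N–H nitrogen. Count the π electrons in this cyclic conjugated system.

10

Every ring atom contributes a p orbital perpendicular to the ring (each doubly-bonded ring atom is sp² with one p-orbital electron; each sp² =N– keeps its lone pair in-plane and puts one electron into the π system; the pyrrole-type nitrogen donates its lone pair from the p orbital), so the π system is cyclic and fully conjugated.
Counting π electrons: 4 × 2 = 8 from the double-bond units + 2 from the NH atom = 10.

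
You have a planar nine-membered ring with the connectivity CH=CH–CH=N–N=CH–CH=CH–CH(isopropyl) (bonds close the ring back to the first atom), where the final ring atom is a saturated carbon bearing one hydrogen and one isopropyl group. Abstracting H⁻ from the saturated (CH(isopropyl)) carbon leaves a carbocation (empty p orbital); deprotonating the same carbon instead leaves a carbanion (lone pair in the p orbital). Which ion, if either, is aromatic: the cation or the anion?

Both ions have a continuous loop of p orbitals — each ring atom is sp².
Cation: 4 × 2 + 0 = 8 π electrons → 4(2), antiaromatic.
Anion: 4 × 2 + 2 = 10 π electrons → 4(2)+2, aromatic.

The anion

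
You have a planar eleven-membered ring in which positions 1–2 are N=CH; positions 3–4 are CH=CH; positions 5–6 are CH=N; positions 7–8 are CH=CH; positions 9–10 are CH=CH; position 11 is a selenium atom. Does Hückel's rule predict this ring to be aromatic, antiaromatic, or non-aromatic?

Antiaromatic

The p orbitals form a continuous loop: the double-bond atoms are sp², each contributing one p electron; each sp² =N– keeps its lone pair in-plane and puts one electron into the π system; the selenium donates one lone pair from its p orbital. The ring is fully conjugated.
Tallying contributions gives 5 × 2 = 10 from the double-bond units + 2 from the Se atom = 12.
12 = 4(3); a planar, fully conjugated 4n system is antiaromatic.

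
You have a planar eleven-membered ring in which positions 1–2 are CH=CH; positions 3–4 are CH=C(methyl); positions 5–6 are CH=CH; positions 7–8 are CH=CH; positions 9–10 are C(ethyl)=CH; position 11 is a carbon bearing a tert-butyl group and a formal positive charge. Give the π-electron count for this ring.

Every ring atom contributes a p orbital perpendicular to the ring (every atom in a ring double bond is sp² and brings one electron to the p orbital; the carbocation has an empty p orbital), so the π system is cyclic and fully conjugated.
π-electron count: 5 × 2 = 10 from the double-bond units + 0 from the C(tert-butyl)(+) atom = 10.

10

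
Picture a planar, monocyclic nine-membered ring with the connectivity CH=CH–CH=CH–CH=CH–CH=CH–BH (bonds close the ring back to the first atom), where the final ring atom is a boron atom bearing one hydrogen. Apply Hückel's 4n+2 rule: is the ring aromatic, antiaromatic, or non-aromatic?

Antiaromatic

The p orbitals form a continuous loop: every atom in a ring double bond is sp² and brings one electron to the p orbital; the boron has an empty p orbital. The ring is fully conjugated.
Adding the contributions, 4 × 2 = 8 from the double-bond units + 0 from the BH atom = 8.
8 = 4(2); a planar, fully conjugated 4n system is antiaromatic.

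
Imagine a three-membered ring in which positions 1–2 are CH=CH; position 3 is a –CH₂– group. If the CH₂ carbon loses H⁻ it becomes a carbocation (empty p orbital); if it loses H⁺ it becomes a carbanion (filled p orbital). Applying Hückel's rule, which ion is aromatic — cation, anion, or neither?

In either ion the ring is fully conjugated: every atom, including the new sp² carbon, supplies a p orbital.
Cation: 1 × 2 + 0 = 2 π electrons → 4(0)+2, aromatic.
Anion: 1 × 2 + 2 = 4 π electrons → 4(1), antiaromatic.

The cation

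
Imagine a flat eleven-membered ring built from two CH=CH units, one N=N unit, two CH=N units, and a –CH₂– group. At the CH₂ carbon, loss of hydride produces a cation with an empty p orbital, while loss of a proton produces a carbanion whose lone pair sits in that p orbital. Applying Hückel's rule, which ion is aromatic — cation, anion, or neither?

In either ion the ring is fully conjugated: every atom, including the new sp² carbon, supplies a p orbital.
Cation: 5 × 2 + 0 = 10 π electrons → 4(2)+2, aromatic.
Anion: 5 × 2 + 2 = 12 π electrons → 4(3), antiaromatic.

The cation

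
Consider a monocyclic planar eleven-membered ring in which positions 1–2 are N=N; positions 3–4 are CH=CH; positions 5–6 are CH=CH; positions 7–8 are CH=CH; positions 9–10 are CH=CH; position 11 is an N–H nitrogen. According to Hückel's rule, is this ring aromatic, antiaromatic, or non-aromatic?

Antiaromatic

Check conjugation: each doubly-bonded ring atom is sp² with one p-orbital electron; each sp² =N– keeps its lone pair in-plane and puts one electron into the π system; the pyrrole-type nitrogen donates its lone pair from the p orbital — every position has a p orbital, so the cyclic π system is continuous.
Tallying contributions gives 5 × 2 = 10 from the double-bond units + 2 from the NH atom = 12.
12 is a 4n count (n = 3), so the planar conjugated ring is antiaromatic.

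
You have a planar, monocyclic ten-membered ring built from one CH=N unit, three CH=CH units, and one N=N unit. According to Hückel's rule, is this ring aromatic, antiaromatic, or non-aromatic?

Aromatic

The p orbitals form a continuous loop: each doubly-bonded ring atom is sp² with one p-orbital electron; each sp² =N– keeps its lone pair in-plane and puts one electron into the π system. The ring is fully conjugated.
Adding the contributions, 5 × 2 = 10 from the 5 double-bond units.
Since 10 = 4·2 + 2, the ring meets the 4n+2 criterion.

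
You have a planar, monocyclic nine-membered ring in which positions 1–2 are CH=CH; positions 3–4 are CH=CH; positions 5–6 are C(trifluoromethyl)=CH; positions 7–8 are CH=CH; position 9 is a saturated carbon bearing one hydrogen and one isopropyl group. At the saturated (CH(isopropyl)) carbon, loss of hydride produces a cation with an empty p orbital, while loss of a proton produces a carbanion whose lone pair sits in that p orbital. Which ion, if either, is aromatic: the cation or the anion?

In both ions every ring atom is sp² and contributes a p orbital, so both rings are fully conjugated.
Cation: 4 × 2 + 0 = 8 π electrons → 4(2), antiaromatic.
Anion: 4 × 2 + 2 = 10 π electrons → 4(2)+2, aromatic.

The anion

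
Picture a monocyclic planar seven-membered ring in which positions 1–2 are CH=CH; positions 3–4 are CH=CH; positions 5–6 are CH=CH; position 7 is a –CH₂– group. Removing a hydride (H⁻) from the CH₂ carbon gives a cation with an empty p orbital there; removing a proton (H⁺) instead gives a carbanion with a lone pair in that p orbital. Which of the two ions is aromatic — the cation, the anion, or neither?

In either ion the ring is fully conjugated: every atom, including the new sp² carbon, supplies a p orbital.
Cation: 3 × 2 + 0 = 6 π electrons → 4(1)+2, aromatic.
Anion: 3 × 2 + 2 = 8 π electrons → 4(2), antiaromatic.

The cation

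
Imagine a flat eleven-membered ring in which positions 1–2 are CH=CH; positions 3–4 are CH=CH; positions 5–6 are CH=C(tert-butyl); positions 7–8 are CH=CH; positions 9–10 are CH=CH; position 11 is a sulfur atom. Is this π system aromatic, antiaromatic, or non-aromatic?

Check conjugation: the double-bond atoms are sp², each contributing one p electron; the sulfur donates one lone pair from its p orbital — every position has a p orbital, so the cyclic π system is continuous.
π-electron count: 5 × 2 = 10 from the double-bond units + 2 from the S atom = 12.
12 is a 4n count (n = 3), so the planar conjugated ring is antiaromatic.

Antiaromatic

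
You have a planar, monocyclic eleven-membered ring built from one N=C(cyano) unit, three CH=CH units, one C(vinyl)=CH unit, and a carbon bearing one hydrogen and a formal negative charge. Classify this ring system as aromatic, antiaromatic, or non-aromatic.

All ring atoms are sp² and supply a p orbital to the ring (every atom in a ring double bond is sp² and brings one electron to the p orbital; the doubly-bonded nitrogens are pyridine-type — their lone pairs lie in the ring plane, leaving one electron in the p orbital; the carbanion's lone pair occupies the p orbital); the conjugation is uninterrupted.
Tallying contributions gives 5 × 2 = 10 from the double-bond units + 2 from the CH(-) atom = 12.
With 12 = 4·3 π electrons, Hückel's rule classifies the planar ring as antiaromatic.

Antiaromatic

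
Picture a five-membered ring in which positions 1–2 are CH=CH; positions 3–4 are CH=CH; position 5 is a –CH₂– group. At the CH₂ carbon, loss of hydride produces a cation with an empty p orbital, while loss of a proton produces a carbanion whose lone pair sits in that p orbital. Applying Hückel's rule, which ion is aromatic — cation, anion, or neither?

The anion

In both ions every ring atom is sp² and contributes a p orbital, so both rings are fully conjugated.
Cation: 2 × 2 + 0 = 4 π electrons → 4(1), antiaromatic.
Anion: 2 × 2 + 2 = 6 π electrons → 4(1)+2, aromatic.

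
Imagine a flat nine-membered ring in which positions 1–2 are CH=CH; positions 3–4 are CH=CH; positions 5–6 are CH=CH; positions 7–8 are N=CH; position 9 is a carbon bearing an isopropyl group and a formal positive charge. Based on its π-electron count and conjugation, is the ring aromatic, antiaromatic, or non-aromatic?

Every ring atom contributes a p orbital perpendicular to the ring (every atom in a ring double bond is sp² and brings one electron to the p orbital; each =N– nitrogen is pyridine-type (lone pair in the sp² plane, one electron in the p orbital); the carbocation has an empty p orbital), so the π system is cyclic and fully conjugated.
Tallying contributions gives 4 × 2 = 8 from the double-bond units + 0 from the C(isopropyl)(+) atom = 8.
With 8 = 4·2 π electrons, Hückel's rule classifies the planar ring as antiaromatic.

Antiaromatic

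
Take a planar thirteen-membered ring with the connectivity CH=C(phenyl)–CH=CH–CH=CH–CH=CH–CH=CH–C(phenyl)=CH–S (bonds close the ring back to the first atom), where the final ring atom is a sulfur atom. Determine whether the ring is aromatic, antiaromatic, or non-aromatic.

Aromatic

The p orbitals form a continuous loop: each doubly-bonded ring atom is sp² with one p-orbital electron; the sulfur donates one lone pair from its p orbital. The ring is fully conjugated.
Counting π electrons: 6 × 2 = 12 from the double-bond units + 2 from the S atom = 14.
Since 14 = 4·3 + 2, the ring meets the 4n+2 criterion.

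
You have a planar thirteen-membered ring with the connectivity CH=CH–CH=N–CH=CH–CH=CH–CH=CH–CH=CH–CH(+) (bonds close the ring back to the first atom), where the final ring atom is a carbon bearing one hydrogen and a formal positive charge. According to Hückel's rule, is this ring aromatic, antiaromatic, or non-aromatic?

The p orbitals form a continuous loop: each doubly-bonded ring atom is sp² with one p-orbital electron; the doubly-bonded nitrogens are pyridine-type — their lone pairs lie in the ring plane, leaving one electron in the p orbital; the carbocation has an empty p orbital. The ring is fully conjugated.
Adding the contributions, 6 × 2 = 12 from the double-bond units + 0 from the CH(+) atom = 12.
A 4n π count (12, n = 3) in a planar conjugated ring means antiaromatic.

Antiaromatic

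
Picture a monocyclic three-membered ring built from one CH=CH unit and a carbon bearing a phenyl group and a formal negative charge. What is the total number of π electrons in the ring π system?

The p orbitals form a continuous loop: each doubly-bonded ring atom is sp² with one p-orbital electron; the carbanion's lone pair occupies the p orbital. The ring is fully conjugated.
π-electron count: 1 × 2 = 2 from the double-bond unit + 2 from the C(phenyl)(-) atom = 4.

4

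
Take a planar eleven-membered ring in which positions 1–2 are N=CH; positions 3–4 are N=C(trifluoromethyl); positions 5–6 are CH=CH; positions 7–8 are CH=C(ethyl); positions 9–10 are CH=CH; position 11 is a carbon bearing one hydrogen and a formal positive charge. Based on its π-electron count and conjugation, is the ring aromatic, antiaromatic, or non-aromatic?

Aromatic

Check conjugation: each doubly-bonded ring atom is sp² with one p-orbital electron; each =N– nitrogen is pyridine-type (lone pair in the sp² plane, one electron in the p orbital); the carbocation has an empty p orbital — every position has a p orbital, so the cyclic π system is continuous.
π-electron count: 5 × 2 = 10 from the double-bond units + 0 from the CH(+) atom = 10.
With 10 π electrons (n = 2), the Hückel 4n+2 condition holds.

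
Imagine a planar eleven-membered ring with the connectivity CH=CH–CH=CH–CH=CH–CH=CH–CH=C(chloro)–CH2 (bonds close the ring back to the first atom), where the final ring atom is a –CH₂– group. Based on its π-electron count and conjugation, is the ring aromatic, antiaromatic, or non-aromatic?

Non-aromatic

Because the tetrahedral CH₂ carbon is sp³ and has no p orbital in the ring π system at the CH2 position, the π system cannot extend all the way around the ring.
Without a continuous loop of overlapping p orbitals the Hückel electron count never comes into play.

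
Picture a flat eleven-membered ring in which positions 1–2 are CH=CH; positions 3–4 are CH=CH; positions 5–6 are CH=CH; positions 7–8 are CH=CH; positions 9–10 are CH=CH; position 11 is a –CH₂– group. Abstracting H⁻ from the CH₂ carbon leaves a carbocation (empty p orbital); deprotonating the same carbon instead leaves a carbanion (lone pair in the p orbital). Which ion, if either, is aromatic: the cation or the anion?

The cation

Both ions have a continuous loop of p orbitals — each ring atom is sp².
Cation: 5 × 2 + 0 = 10 π electrons → 4(2)+2, aromatic.
Anion: 5 × 2 + 2 = 12 π electrons → 4(3), antiaromatic.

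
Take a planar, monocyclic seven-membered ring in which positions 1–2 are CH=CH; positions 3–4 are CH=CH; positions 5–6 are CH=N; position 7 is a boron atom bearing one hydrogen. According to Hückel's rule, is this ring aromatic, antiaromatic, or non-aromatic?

All ring atoms are sp² and supply a p orbital to the ring (the double-bond atoms are sp², each contributing one p electron; each =N– nitrogen is pyridine-type (lone pair in the sp² plane, one electron in the p orbital); the boron has an empty p orbital); the conjugation is uninterrupted.
Adding the contributions, 3 × 2 = 6 from the double-bond units + 0 from the BH atom = 6.
That gives a 4n+2 count (6, n = 1).

Aromatic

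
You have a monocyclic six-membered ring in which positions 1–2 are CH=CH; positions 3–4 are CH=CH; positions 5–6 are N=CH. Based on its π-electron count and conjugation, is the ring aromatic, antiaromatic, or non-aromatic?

Aromatic

All ring atoms are sp² and supply a p orbital to the ring (each doubly-bonded ring atom is sp² with one p-orbital electron; each =N– nitrogen is pyridine-type (lone pair in the sp² plane, one electron in the p orbital)); the conjugation is uninterrupted.
Counting π electrons: 3 × 2 = 6 from the 3 double-bond units.
6 = 4(1) + 2, which satisfies Hückel's 4n+2 rule.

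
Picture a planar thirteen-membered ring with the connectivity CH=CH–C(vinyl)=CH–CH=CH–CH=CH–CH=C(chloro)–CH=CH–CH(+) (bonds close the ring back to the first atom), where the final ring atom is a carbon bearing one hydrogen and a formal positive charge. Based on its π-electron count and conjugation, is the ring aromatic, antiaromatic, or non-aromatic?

Antiaromatic

All ring atoms are sp² and supply a p orbital to the ring (every atom in a ring double bond is sp² and brings one electron to the p orbital; the carbocation has an empty p orbital); the conjugation is uninterrupted.
Tallying contributions gives 6 × 2 = 12 from the double-bond units + 0 from the CH(+) atom = 12.
With 12 = 4·3 π electrons, Hückel's rule classifies the planar ring as antiaromatic.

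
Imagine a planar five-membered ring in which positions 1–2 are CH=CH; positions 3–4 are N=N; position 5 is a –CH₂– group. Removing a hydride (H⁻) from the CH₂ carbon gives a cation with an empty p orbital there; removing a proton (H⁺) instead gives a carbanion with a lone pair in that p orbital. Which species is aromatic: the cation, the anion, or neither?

Once that carbon is sp², every ring atom has a p orbital and both ions are fully conjugated.
Cation: 2 × 2 + 0 = 4 π electrons → 4(1), antiaromatic.
Anion: 2 × 2 + 2 = 6 π electrons → 4(1)+2, aromatic.

The anion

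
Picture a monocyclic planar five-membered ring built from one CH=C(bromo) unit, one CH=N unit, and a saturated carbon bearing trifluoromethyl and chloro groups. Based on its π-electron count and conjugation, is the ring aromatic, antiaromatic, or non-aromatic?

Non-aromatic

Because that saturated carbon is sp³ and has no p orbital in the ring π system at the C(trifluoromethyl)(chloro) position, the π system cannot extend all the way around the ring.
A ring that is not fully conjugated cannot be aromatic or antiaromatic regardless of its π-electron count.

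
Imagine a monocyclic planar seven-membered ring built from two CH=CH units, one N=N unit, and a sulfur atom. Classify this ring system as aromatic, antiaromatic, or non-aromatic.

Check conjugation: every atom in a ring double bond is sp² and brings one electron to the p orbital; each sp² =N– keeps its lone pair in-plane and puts one electron into the π system; the sulfur donates one lone pair from its p orbital — every position has a p orbital, so the cyclic π system is continuous.
Tallying contributions gives 3 × 2 = 6 from the double-bond units + 2 from the S atom = 8.
8 = 4(2); a planar, fully conjugated 4n system is antiaromatic.

Antiaromatic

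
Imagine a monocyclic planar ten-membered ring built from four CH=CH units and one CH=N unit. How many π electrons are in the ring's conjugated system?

10

Every ring atom contributes a p orbital perpendicular to the ring (the double-bond atoms are sp², each contributing one p electron; each =N– nitrogen is pyridine-type (lone pair in the sp² plane, one electron in the p orbital)), so the π system is cyclic and fully conjugated.
Tallying contributions gives 5 × 2 = 10 from the 5 double-bond units.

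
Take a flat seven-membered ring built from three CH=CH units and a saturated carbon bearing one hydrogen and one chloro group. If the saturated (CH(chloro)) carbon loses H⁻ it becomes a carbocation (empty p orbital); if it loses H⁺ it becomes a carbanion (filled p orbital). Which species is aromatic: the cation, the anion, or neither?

Both ions have a continuous loop of p orbitals — each ring atom is sp².
Cation: 3 × 2 + 0 = 6 π electrons → 4(1)+2, aromatic.
Anion: 3 × 2 + 2 = 8 π electrons → 4(2), antiaromatic.

The cation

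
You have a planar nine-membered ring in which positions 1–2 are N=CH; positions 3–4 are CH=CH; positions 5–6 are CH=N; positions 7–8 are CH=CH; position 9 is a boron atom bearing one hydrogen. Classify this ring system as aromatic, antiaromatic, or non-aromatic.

Every ring atom contributes a p orbital perpendicular to the ring (every atom in a ring double bond is sp² and brings one electron to the p orbital; each sp² =N– keeps its lone pair in-plane and puts one electron into the π system; the boron has an empty p orbital), so the π system is cyclic and fully conjugated.
Counting π electrons: 4 × 2 = 8 from the double-bond units + 0 from the BH atom = 8.
8 = 4(2); a planar, fully conjugated 4n system is antiaromatic.

Antiaromatic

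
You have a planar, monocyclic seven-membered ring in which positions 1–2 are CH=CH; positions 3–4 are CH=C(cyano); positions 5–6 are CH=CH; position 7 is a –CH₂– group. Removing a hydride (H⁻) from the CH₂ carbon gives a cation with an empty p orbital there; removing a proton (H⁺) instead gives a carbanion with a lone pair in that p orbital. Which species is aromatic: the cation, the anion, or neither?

In either ion the ring is fully conjugated: every atom, including the new sp² carbon, supplies a p orbital.
Cation: 3 × 2 + 0 = 6 π electrons → 4(1)+2, aromatic.
Anion: 3 × 2 + 2 = 8 π electrons → 4(2), antiaromatic.

The cation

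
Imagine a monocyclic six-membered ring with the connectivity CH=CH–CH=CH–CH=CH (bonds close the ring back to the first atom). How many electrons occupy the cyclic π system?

The p orbitals form a continuous loop: the double-bond atoms are sp², each contributing one p electron. The ring is fully conjugated.
π-electron count: 3 × 2 = 6 from the 3 double-bond units.
(This ring is benzene.)

6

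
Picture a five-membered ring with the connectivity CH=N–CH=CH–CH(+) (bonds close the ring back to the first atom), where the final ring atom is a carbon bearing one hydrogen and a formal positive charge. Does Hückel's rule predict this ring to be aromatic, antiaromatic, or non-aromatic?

Antiaromatic

Check conjugation: every atom in a ring double bond is sp² and brings one electron to the p orbital; each sp² =N– keeps its lone pair in-plane and puts one electron into the π system; the carbocation has an empty p orbital — every position has a p orbital, so the cyclic π system is continuous.
Tallying contributions gives 2 × 2 = 4 from the double-bond units + 0 from the CH(+) atom = 4.
4 is a 4n count (n = 1), so the planar conjugated ring is antiaromatic.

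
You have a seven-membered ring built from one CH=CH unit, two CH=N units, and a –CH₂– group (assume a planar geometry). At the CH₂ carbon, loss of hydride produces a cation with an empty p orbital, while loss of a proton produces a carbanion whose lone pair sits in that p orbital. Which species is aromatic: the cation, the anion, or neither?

The cation

In either ion the ring is fully conjugated: every atom, including the new sp² carbon, supplies a p orbital.
Cation: 3 × 2 + 0 = 6 π electrons → 4(1)+2, aromatic.
Anion: 3 × 2 + 2 = 8 π electrons → 4(2), antiaromatic.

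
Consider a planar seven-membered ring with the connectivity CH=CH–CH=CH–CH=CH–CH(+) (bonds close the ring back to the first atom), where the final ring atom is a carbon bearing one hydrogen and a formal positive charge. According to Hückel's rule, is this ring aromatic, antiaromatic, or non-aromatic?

Aromatic

The p orbitals form a continuous loop: every atom in a ring double bond is sp² and brings one electron to the p orbital; the carbocation has an empty p orbital. The ring is fully conjugated.
Tallying contributions gives 3 × 2 = 6 from the double-bond units + 0 from the CH(+) atom = 6.
With 6 π electrons (n = 1), the Hückel 4n+2 condition holds.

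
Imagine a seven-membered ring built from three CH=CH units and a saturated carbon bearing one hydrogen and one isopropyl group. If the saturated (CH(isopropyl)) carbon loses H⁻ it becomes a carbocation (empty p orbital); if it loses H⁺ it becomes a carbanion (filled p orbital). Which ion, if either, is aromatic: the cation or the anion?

In either ion the ring is fully conjugated: every atom, including the new sp² carbon, supplies a p orbital.
Cation: 3 × 2 + 0 = 6 π electrons → 4(1)+2, aromatic.
Anion: 3 × 2 + 2 = 8 π electrons → 4(2), antiaromatic.

The cation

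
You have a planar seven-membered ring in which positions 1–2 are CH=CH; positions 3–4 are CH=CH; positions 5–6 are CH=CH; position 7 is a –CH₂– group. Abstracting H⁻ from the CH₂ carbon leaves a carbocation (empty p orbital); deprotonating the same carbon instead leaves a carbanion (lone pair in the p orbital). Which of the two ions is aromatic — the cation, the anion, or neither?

In either ion the ring is fully conjugated: every atom, including the new sp² carbon, supplies a p orbital.
Cation: 3 × 2 + 0 = 6 π electrons → 4(1)+2, aromatic.
Anion: 3 × 2 + 2 = 8 π electrons → 4(2), antiaromatic.

The cation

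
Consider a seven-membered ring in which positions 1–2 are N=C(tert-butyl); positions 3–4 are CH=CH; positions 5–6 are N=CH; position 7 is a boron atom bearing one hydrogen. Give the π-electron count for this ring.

The p orbitals form a continuous loop: each doubly-bonded ring atom is sp² with one p-orbital electron; each =N– nitrogen is pyridine-type (lone pair in the sp² plane, one electron in the p orbital); the boron has an empty p orbital. The ring is fully conjugated.
Tallying contributions gives 3 × 2 = 6 from the double-bond units + 0 from the BH atom = 6.

6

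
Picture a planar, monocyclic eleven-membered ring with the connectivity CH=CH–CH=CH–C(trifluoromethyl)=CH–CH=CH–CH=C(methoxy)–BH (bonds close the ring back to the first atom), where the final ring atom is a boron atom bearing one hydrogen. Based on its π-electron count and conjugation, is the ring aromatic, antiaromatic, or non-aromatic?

Check conjugation: every atom in a ring double bond is sp² and brings one electron to the p orbital; the boron has an empty p orbital — every position has a p orbital, so the cyclic π system is continuous.
Counting π electrons: 5 × 2 = 10 from the double-bond units + 0 from the BH atom = 10.
With 10 π electrons (n = 2), the Hückel 4n+2 condition holds.

Aromatic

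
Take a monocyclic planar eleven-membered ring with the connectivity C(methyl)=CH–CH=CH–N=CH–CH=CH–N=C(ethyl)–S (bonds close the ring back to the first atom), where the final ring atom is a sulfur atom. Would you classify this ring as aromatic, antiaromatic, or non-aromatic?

Every ring atom contributes a p orbital perpendicular to the ring (every atom in a ring double bond is sp² and brings one electron to the p orbital; each =N– nitrogen is pyridine-type (lone pair in the sp² plane, one electron in the p orbital); the sulfur donates one lone pair from its p orbital), so the π system is cyclic and fully conjugated.
Adding the contributions, 5 × 2 = 10 from the double-bond units + 2 from the S atom = 12.
A 4n π count (12, n = 3) in a planar conjugated ring means antiaromatic.

Antiaromatic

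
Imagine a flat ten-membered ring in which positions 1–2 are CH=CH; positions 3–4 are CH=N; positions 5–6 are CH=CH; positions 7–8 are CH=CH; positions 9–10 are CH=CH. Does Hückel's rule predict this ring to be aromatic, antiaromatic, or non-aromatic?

Aromatic

The p orbitals form a continuous loop: every atom in a ring double bond is sp² and brings one electron to the p orbital; each sp² =N– keeps its lone pair in-plane and puts one electron into the π system. The ring is fully conjugated.
π-electron count: 5 × 2 = 10 from the 5 double-bond units.
10 = 4(2) + 2, which satisfies Hückel's 4n+2 rule.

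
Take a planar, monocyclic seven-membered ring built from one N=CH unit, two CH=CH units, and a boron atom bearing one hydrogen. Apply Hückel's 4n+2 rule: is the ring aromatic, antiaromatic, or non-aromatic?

Aromatic

Check conjugation: every atom in a ring double bond is sp² and brings one electron to the p orbital; the doubly-bonded nitrogens are pyridine-type — their lone pairs lie in the ring plane, leaving one electron in the p orbital; the boron has an empty p orbital — every position has a p orbital, so the cyclic π system is continuous.
Tallying contributions gives 3 × 2 = 6 from the double-bond units + 0 from the BH atom = 6.
Since 6 = 4·1 + 2, the ring meets the 4n+2 criterion.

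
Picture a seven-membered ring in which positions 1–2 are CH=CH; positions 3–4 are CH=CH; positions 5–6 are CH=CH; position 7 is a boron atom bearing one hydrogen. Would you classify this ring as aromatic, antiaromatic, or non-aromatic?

Aromatic

All ring atoms are sp² and supply a p orbital to the ring (each doubly-bonded ring atom is sp² with one p-orbital electron; the boron has an empty p orbital); the conjugation is uninterrupted.
Adding the contributions, 3 × 2 = 6 from the double-bond units + 0 from the BH atom = 6.
That gives a 4n+2 count (6, n = 1).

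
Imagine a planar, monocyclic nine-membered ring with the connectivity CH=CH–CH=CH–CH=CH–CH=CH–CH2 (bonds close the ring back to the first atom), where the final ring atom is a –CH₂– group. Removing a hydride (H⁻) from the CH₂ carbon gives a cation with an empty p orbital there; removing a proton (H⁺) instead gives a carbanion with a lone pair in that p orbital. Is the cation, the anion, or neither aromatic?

Once that carbon is sp², every ring atom has a p orbital and both ions are fully conjugated.
Cation: 4 × 2 + 0 = 8 π electrons → 4(2), antiaromatic.
Anion: 4 × 2 + 2 = 10 π electrons → 4(2)+2, aromatic.

The anion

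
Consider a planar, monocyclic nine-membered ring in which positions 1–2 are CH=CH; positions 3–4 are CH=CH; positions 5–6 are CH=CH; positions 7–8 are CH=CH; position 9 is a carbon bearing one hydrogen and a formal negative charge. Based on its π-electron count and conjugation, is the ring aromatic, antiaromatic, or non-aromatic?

Every ring atom contributes a p orbital perpendicular to the ring (each doubly-bonded ring atom is sp² with one p-orbital electron; the carbanion's lone pair occupies the p orbital), so the π system is cyclic and fully conjugated.
Counting π electrons: 4 × 2 = 8 from the double-bond units + 2 from the CH(-) atom = 10.
With 10 π electrons (n = 2), the Hückel 4n+2 condition holds.

Aromatic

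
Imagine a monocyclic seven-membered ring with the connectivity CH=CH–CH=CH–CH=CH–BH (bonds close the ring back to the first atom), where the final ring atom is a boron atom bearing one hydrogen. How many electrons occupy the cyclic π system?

The p orbitals form a continuous loop: every atom in a ring double bond is sp² and brings one electron to the p orbital; the boron has an empty p orbital. The ring is fully conjugated.
π-electron count: 3 × 2 = 6 from the double-bond units + 0 from the BH atom = 6.

6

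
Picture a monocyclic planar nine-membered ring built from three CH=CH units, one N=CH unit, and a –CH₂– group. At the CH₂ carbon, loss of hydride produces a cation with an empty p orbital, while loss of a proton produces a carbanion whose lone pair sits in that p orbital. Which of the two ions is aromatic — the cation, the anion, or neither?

The anion

In both ions every ring atom is sp² and contributes a p orbital, so both rings are fully conjugated.
Cation: 4 × 2 + 0 = 8 π electrons → 4(2), antiaromatic.
Anion: 4 × 2 + 2 = 10 π electrons → 4(2)+2, aromatic.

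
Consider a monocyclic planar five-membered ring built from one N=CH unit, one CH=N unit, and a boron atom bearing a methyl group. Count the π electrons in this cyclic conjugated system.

Check conjugation: each doubly-bonded ring atom is sp² with one p-orbital electron; each sp² =N– keeps its lone pair in-plane and puts one electron into the π system; the boron has an empty p orbital — every position has a p orbital, so the cyclic π system is continuous.
Tallying contributions gives 2 × 2 = 4 from the double-bond units + 0 from the B(methyl) atom = 4.

4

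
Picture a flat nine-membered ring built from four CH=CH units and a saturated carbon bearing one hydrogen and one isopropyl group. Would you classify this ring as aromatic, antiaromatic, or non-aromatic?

Because that saturated carbon is sp³ and has no p orbital in the ring π system at the CH(isopropyl) position, the π system cannot extend all the way around the ring.
Hückel's rule only applies to fully conjugated rings, so this one is simply non-aromatic.

Non-aromatic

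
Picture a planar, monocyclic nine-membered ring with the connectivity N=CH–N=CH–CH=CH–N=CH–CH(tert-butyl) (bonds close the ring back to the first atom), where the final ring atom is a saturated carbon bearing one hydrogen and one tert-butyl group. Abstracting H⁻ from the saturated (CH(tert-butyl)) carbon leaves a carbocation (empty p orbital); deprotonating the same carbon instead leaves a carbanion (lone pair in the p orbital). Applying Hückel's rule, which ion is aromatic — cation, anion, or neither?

In either ion the ring is fully conjugated: every atom, including the new sp² carbon, supplies a p orbital.
Cation: 4 × 2 + 0 = 8 π electrons → 4(2), antiaromatic.
Anion: 4 × 2 + 2 = 10 π electrons → 4(2)+2, aromatic.

The anion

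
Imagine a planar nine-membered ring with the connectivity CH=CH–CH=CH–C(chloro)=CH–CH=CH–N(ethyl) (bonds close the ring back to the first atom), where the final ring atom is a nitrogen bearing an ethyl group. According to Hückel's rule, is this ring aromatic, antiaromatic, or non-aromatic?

The p orbitals form a continuous loop: each doubly-bonded ring atom is sp² with one p-orbital electron; the pyrrole-type nitrogen donates its lone pair from the p orbital. The ring is fully conjugated.
Adding the contributions, 4 × 2 = 8 from the double-bond units + 2 from the N(ethyl) atom = 10.
With 10 π electrons (n = 2), the Hückel 4n+2 condition holds.

Aromatic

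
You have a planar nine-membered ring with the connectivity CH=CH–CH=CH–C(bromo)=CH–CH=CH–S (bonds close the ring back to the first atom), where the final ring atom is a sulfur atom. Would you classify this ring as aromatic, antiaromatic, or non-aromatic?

Every ring atom contributes a p orbital perpendicular to the ring (each doubly-bonded ring atom is sp² with one p-orbital electron; the sulfur donates one lone pair from its p orbital), so the π system is cyclic and fully conjugated.
π-electron count: 4 × 2 = 8 from the double-bond units + 2 from the S atom = 10.
10 = 4(2) + 2, which satisfies Hückel's 4n+2 rule.

Aromatic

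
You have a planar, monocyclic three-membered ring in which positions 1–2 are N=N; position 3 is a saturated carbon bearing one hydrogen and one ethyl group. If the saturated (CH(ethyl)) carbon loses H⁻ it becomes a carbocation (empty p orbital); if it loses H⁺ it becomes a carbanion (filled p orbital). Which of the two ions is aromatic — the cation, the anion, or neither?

The cation

In both ions every ring atom is sp² and contributes a p orbital, so both rings are fully conjugated.
Cation: 1 × 2 + 0 = 2 π electrons → 4(0)+2, aromatic.
Anion: 1 × 2 + 2 = 4 π electrons → 4(1), antiaromatic.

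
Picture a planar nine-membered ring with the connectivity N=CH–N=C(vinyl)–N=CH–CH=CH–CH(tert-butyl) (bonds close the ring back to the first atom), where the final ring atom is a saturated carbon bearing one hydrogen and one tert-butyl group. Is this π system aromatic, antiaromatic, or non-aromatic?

At the CH(tert-butyl) position, that saturated carbon is sp³ and has no p orbital in the ring π system; the ring's p-orbital overlap is broken there.
A ring that is not fully conjugated cannot be aromatic or antiaromatic regardless of its π-electron count.

Non-aromatic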